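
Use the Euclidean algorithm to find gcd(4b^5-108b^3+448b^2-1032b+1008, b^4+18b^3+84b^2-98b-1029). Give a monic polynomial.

b^2+4b-21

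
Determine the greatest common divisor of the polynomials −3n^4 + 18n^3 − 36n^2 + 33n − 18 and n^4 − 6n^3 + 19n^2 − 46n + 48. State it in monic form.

n^2 − 5n + 6

Repeated division with remainder:
  −3n^4 + 18n^3 − 36n^2 + 33n − 18 = (−3)(n^4 − 6n^3 + 19n^2 − 46n + 48) + (21n^2 − 105n + 126)
  n^4 − 6n^3 + 19n^2 − 46n + 48 = ((1/21)n^2 − (1/21)n + 8/21)(21n^2 − 105n + 126) + (0)
Last nonzero remainder: 21n^2 − 105n + 126. Dividing through by 21 gives the monic gcd n^2 − 5n + 6.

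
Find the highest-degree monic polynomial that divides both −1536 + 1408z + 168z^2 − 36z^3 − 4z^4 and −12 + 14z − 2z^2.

Apply the Euclidean algorithm:
  −4z^4 − 36z^3 + 168z^2 + 1408z − 1536 = (2z^2 + 32z + 128)(−2z^2 + 14z − 12) + (0)
Last nonzero remainder: −2z^2 + 14z − 12. Dividing through by −2 gives the monic gcd z^2 − 7z + 6.

6 − 7z + z^2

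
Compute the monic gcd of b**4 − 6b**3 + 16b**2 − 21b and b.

b

Euclidean algorithm in ℚ[b]:
  b**4 − 6b**3 + 16b**2 − 21b = (b**3 − 6b**2 + 16b − 21)(b) + (0)
The last nonzero remainder b is already monic.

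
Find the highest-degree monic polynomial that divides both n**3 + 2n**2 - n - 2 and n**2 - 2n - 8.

n + 2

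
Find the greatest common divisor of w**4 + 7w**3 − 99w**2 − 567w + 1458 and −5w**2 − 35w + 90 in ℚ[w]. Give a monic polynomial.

w**2 + 7w − 18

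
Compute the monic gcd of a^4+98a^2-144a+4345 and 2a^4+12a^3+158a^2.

a^2+6a+79

By polynomial division,
  a^4+98a^2-144a+4345 = (1/2)(2a^4+12a^3+158a^2) + (-6a^3+19a^2-144a+4345)
  2a^4+12a^3+158a^2 = (-(1/3)a-55/18)(-6a^3+19a^2-144a+4345) + ((3025/18)a^2+(3025/3)a+238975/18)
  -6a^3+19a^2-144a+4345 = (-(108/3025)a+18/55)((3025/18)a^2+(3025/3)a+238975/18) + (0)
Last nonzero remainder: (3025/18)a^2+(3025/3)a+238975/18. Dividing through by 3025/18 gives the monic gcd a^2+6a+79.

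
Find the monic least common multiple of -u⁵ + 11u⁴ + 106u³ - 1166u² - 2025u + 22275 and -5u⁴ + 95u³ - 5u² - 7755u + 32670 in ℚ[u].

By polynomial division,
  -u⁵ + 11u⁴ + 106u³ - 1166u² - 2025u + 22275 = ((1/5)u + 8/5)(-5u⁴ + 95u³ - 5u² - 7755u + 32670) + (-45u³ + 393u² + 3849u - 29997)
  -5u⁴ + 95u³ - 5u² - 7755u + 32670 = ((1/9)u - 154/135)(-45u³ + 393u² + 3849u - 29997) + ((704/45)u² - (1408/45)u - 7744/5)
  -45u³ + 393u² + 3849u - 29997 = (-(2025/704)u + 13635/704)((704/45)u² - (1408/45)u - 7744/5) + (0)
Last nonzero remainder: (704/45)u² - (1408/45)u - 7744/5. Dividing through by 704/45 gives the monic gcd u² - 2u - 99.
Then lcm(f, g) = f·g / gcd(f, g); expanding and making the result monic gives the answer.

u⁷ - 28u⁶ + 147u⁵ + 2242u⁴ - 24793u³ + 20256u² + 512325u - 1470150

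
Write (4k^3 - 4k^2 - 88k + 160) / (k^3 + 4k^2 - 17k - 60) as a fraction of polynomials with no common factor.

Euclidean algorithm in ℚ[k]:
  4k^3 - 4k^2 - 88k + 160 = (4)(k^3 + 4k^2 - 17k - 60) + (-20k^2 - 20k + 400)
  k^3 + 4k^2 - 17k - 60 = (-(1/20)k - 3/20)(-20k^2 - 20k + 400) + (0)
Last nonzero remainder: -20k^2 - 20k + 400. Dividing through by -20 gives the monic gcd k^2 + k - 20.
Cancel k^2 + k - 20 from numerator and denominator to get the reduced form.

(4k - 8)/(k + 3)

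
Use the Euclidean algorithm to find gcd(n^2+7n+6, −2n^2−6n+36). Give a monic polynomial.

n+6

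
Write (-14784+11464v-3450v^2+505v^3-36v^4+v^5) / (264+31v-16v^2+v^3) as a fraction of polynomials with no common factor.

(-168+94v-17v^2+v^3)/(3+v)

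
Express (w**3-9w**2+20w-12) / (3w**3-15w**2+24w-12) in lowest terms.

Euclidean algorithm in ℚ[w]:
  w**3-9w**2+20w-12 = (1/3)(3w**3-15w**2+24w-12) + (-4w**2+12w-8)
  3w**3-15w**2+24w-12 = (-(3/4)w+3/2)(-4w**2+12w-8) + (0)
Last nonzero remainder: -4w**2+12w-8. Dividing through by -4 gives the monic gcd w**2-3w+2.
Cancel w**2-3w+2 from numerator and denominator to get the reduced form.

(w-6)/(3w-6)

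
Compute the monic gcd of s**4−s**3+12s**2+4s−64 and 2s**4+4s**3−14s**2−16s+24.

Apply the Euclidean algorithm:
  s**4−s**3+12s**2+4s−64 = (1/2)(2s**4+4s**3−14s**2−16s+24) + (−3s**3+19s**2+12s−76)
  2s**4+4s**3−14s**2−16s+24 = (−(2/3)s−50/9)(−3s**3+19s**2+12s−76) + ((896/9)s**2−3584/9)
  −3s**3+19s**2+12s−76 = (−(27/896)s+171/896)((896/9)s**2−3584/9) + (0)
Last nonzero remainder: (896/9)s**2−3584/9. Dividing through by 896/9 gives the monic gcd s**2−4.

s**2−4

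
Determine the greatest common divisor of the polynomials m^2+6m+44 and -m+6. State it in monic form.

Repeated division with remainder:
  m^2+6m+44 = (-m-12)(-m+6) + (116)
  -m+6 = (-(1/116)m+3/58)(116) + (0)
The last nonzero remainder is the constant 116, so the polynomials are coprime and gcd = 1.

1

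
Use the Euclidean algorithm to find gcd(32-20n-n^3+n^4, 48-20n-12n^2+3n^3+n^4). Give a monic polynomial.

4-4n+n^2

Apply the Euclidean algorithm:
  n^4-n^3-20n+32 = (n^4+3n^3-12n^2-20n+48) + (-4n^3+12n^2-16)
  n^4+3n^3-12n^2-20n+48 = (-(1/4)n-3/2)(-4n^3+12n^2-16) + (6n^2-24n+24)
  -4n^3+12n^2-16 = (-(2/3)n-2/3)(6n^2-24n+24) + (0)
Last nonzero remainder: 6n^2-24n+24. Dividing through by 6 gives the monic gcd n^2-4n+4.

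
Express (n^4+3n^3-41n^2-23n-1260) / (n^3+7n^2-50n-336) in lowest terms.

(n^3+10n^2+29n+180)/(n^2+14n+48)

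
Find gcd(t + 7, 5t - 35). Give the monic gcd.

By polynomial division,
  t + 7 = (1/5)(5t - 35) + (14)
  5t - 35 = ((5/14)t - 5/2)(14) + (0)
The last nonzero remainder is the constant 14, so the polynomials are coprime and gcd = 1.

1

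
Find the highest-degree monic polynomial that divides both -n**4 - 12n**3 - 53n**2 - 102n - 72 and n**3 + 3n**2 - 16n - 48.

n**2 + 7n + 12

By polynomial division,
  -n**4 - 12n**3 - 53n**2 - 102n - 72 = (-n - 9)(n**3 + 3n**2 - 16n - 48) + (-42n**2 - 294n - 504)
  n**3 + 3n**2 - 16n - 48 = (-(1/42)n + 2/21)(-42n**2 - 294n - 504) + (0)
Last nonzero remainder: -42n**2 - 294n - 504. Dividing through by -42 gives the monic gcd n**2 + 7n + 12.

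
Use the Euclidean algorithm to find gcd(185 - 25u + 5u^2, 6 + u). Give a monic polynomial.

1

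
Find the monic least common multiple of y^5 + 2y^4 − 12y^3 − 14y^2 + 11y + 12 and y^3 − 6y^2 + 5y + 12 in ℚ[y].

y^6 − 2y^5 − 20y^4 + 34y^3 + 67y^2 − 32y − 48

Apply the Euclidean algorithm:
  y^5 + 2y^4 − 12y^3 − 14y^2 + 11y + 12 = (y^2 + 8y + 31)(y^3 − 6y^2 + 5y + 12) + (120y^2 − 240y − 360)
  y^3 − 6y^2 + 5y + 12 = ((1/120)y − 1/30)(120y^2 − 240y − 360) + (0)
Last nonzero remainder: 120y^2 − 240y − 360. Dividing through by 120 gives the monic gcd y^2 − 2y − 3.
Then lcm(f, g) = f·g / gcd(f, g); expanding and making the result monic gives the answer.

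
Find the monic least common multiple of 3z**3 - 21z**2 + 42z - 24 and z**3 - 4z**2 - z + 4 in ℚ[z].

z**4 - 6z**3 + 7z**2 + 6z - 8

By polynomial division,
  3z**3 - 21z**2 + 42z - 24 = (3)(z**3 - 4z**2 - z + 4) + (-9z**2 + 45z - 36)
  z**3 - 4z**2 - z + 4 = (-(1/9)z - 1/9)(-9z**2 + 45z - 36) + (0)
Last nonzero remainder: -9z**2 + 45z - 36. Dividing through by -9 gives the monic gcd z**2 - 5z + 4.
Then lcm(f, g) = f·g / gcd(f, g); expanding and making the result monic gives the answer.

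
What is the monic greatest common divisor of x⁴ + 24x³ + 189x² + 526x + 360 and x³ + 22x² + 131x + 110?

Apply the Euclidean algorithm:
  x⁴ + 24x³ + 189x² + 526x + 360 = (x + 2)(x³ + 22x² + 131x + 110) + (14x² + 154x + 140)
  x³ + 22x² + 131x + 110 = ((1/14)x + 11/14)(14x² + 154x + 140) + (0)
Last nonzero remainder: 14x² + 154x + 140. Dividing through by 14 gives the monic gcd x² + 11x + 10.

x² + 11x + 10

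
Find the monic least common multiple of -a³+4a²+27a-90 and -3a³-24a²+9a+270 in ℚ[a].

a⁴+2a³-51a²-72a+540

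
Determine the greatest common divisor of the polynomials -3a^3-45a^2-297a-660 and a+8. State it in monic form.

Repeated division with remainder:
  -3a^3-45a^2-297a-660 = (-3a^2-21a-129)(a+8) + (372)
  a+8 = ((1/372)a+2/93)(372) + (0)
The last nonzero remainder is the constant 372, so the polynomials are coprime and gcd = 1.

1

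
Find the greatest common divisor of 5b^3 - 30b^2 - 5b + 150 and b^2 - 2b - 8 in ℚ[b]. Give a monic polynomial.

b + 2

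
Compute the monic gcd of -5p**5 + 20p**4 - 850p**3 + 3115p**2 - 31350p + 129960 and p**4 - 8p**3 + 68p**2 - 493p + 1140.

p**3 - 3p**2 + 53p - 228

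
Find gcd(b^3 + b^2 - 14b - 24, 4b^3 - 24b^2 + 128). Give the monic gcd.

b^2 - 2b - 8

Apply the Euclidean algorithm:
  b^3 + b^2 - 14b - 24 = (1/4)(4b^3 - 24b^2 + 128) + (7b^2 - 14b - 56)
  4b^3 - 24b^2 + 128 = ((4/7)b - 16/7)(7b^2 - 14b - 56) + (0)
Last nonzero remainder: 7b^2 - 14b - 56. Dividing through by 7 gives the monic gcd b^2 - 2b - 8.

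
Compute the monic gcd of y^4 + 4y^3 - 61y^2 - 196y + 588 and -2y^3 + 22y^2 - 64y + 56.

Euclidean algorithm in ℚ[y]:
  y^4 + 4y^3 - 61y^2 - 196y + 588 = (-(1/2)y - 15/2)(-2y^3 + 22y^2 - 64y + 56) + (72y^2 - 648y + 1008)
  -2y^3 + 22y^2 - 64y + 56 = (-(1/36)y + 1/18)(72y^2 - 648y + 1008) + (0)
Last nonzero remainder: 72y^2 - 648y + 1008. Dividing through by 72 gives the monic gcd y^2 - 9y + 14.

y^2 - 9y + 14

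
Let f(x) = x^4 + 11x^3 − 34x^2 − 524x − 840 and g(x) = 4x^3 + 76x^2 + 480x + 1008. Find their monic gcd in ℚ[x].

By polynomial division,
  x^4 + 11x^3 − 34x^2 − 524x − 840 = ((1/4)x − 2)(4x^3 + 76x^2 + 480x + 1008) + (−2x^2 + 184x + 1176)
  4x^3 + 76x^2 + 480x + 1008 = (−2x − 222)(−2x^2 + 184x + 1176) + (43680x + 262080)
  −2x^2 + 184x + 1176 = (−(1/21840)x + 7/1560)(43680x + 262080) + (0)
Last nonzero remainder: 43680x + 262080. Dividing through by 43680 gives the monic gcd x + 6.

x + 6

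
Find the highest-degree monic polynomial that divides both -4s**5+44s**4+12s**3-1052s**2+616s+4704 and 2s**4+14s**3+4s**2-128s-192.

Apply the Euclidean algorithm:
  -4s**5+44s**4+12s**3-1052s**2+616s+4704 = (-2s+36)(2s**4+14s**3+4s**2-128s-192) + (-484s**3-1452s**2+4840s+11616)
  2s**4+14s**3+4s**2-128s-192 = (-(1/242)s-2/121)(-484s**3-1452s**2+4840s+11616) + (0)
Last nonzero remainder: -484s**3-1452s**2+4840s+11616. Dividing through by -484 gives the monic gcd s**3+3s**2-10s-24.

s**3+3s**2-10s-24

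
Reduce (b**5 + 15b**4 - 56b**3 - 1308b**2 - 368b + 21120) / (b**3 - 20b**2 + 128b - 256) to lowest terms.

(b**3 + 27b**2 + 236b + 660)/(b - 8)

Repeated division with remainder:
  b**5 + 15b**4 - 56b**3 - 1308b**2 - 368b + 21120 = (b**2 + 35b + 516)(b**3 - 20b**2 + 128b - 256) + (4788b**2 - 57456b + 153216)
  b**3 - 20b**2 + 128b - 256 = ((1/4788)b - 2/1197)(4788b**2 - 57456b + 153216) + (0)
Last nonzero remainder: 4788b**2 - 57456b + 153216. Dividing through by 4788 gives the monic gcd b**2 - 12b + 32.
Cancel b**2 - 12b + 32 from numerator and denominator to get the reduced form.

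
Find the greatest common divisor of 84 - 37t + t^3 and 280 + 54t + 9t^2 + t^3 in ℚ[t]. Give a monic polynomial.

7 + t

By polynomial division,
  t^3 - 37t + 84 = (t^3 + 9t^2 + 54t + 280) + (-9t^2 - 91t - 196)
  t^3 + 9t^2 + 54t + 280 = (-(1/9)t + 10/81)(-9t^2 - 91t - 196) + ((3520/81)t + 24640/81)
  -9t^2 - 91t - 196 = (-(729/3520)t - 567/880)((3520/81)t + 24640/81) + (0)
Last nonzero remainder: (3520/81)t + 24640/81. Dividing through by 3520/81 gives the monic gcd t + 7.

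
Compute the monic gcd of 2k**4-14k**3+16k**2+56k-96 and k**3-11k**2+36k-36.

k**2-5k+6

By polynomial division,
  2k**4-14k**3+16k**2+56k-96 = (2k+8)(k**3-11k**2+36k-36) + (32k**2-160k+192)
  k**3-11k**2+36k-36 = ((1/32)k-3/16)(32k**2-160k+192) + (0)
Last nonzero remainder: 32k**2-160k+192. Dividing through by 32 gives the monic gcd k**2-5k+6.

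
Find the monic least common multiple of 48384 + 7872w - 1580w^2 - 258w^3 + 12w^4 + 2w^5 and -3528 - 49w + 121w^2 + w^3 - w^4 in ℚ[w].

Repeated division with remainder:
  2w^5 + 12w^4 - 258w^3 - 1580w^2 + 7872w + 48384 = (-2w - 14)(-w^4 + w^3 + 121w^2 - 49w - 3528) + (-2w^3 + 16w^2 + 130w - 1008)
  -w^4 + w^3 + 121w^2 - 49w - 3528 = ((1/2)w + 7/2)(-2w^3 + 16w^2 + 130w - 1008) + (0)
Last nonzero remainder: -2w^3 + 16w^2 + 130w - 1008. Dividing through by -2 gives the monic gcd w^3 - 8w^2 - 65w + 504.
Then lcm(f, g) = f·g / gcd(f, g); expanding and making the result monic gives the answer.

169344 + 51744w - 1594w^2 - 1693w^3 - 87w^4 + 13w^5 + w^6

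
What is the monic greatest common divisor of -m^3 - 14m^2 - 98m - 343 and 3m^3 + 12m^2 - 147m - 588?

m + 7

Euclidean algorithm in ℚ[m]:
  -m^3 - 14m^2 - 98m - 343 = (-1/3)(3m^3 + 12m^2 - 147m - 588) + (-10m^2 - 147m - 539)
  3m^3 + 12m^2 - 147m - 588 = (-(3/10)m + 321/100)(-10m^2 - 147m - 539) + ((16317/100)m + 114219/100)
  -10m^2 - 147m - 539 = (-(1000/16317)m - 1100/2331)((16317/100)m + 114219/100) + (0)
Last nonzero remainder: (16317/100)m + 114219/100. Dividing through by 16317/100 gives the monic gcd m + 7.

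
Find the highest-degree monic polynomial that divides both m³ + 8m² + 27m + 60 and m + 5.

By polynomial division,
  m³ + 8m² + 27m + 60 = (m² + 3m + 12)(m + 5) + (0)
The last nonzero remainder m + 5 is already monic.

m + 5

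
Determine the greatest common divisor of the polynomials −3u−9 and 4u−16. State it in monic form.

Euclidean algorithm in ℚ[u]:
  −3u−9 = (−3/4)(4u−16) + (−21)
  4u−16 = (−(4/21)u+16/21)(−21) + (0)
The last nonzero remainder is the constant −21, so the polynomials are coprime and gcd = 1.

1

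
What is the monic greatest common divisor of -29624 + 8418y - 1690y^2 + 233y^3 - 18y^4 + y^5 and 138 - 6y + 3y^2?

46 - 2y + y^2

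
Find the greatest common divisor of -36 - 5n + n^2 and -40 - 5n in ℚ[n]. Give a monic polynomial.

1

Repeated division with remainder:
  n^2 - 5n - 36 = (-(1/5)n + 13/5)(-5n - 40) + (68)
  -5n - 40 = (-(5/68)n - 10/17)(68) + (0)
The last nonzero remainder is the constant 68, so the polynomials are coprime and gcd = 1.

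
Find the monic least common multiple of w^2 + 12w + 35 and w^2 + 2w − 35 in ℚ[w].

By polynomial division,
  w^2 + 12w + 35 = (w^2 + 2w − 35) + (10w + 70)
  w^2 + 2w − 35 = ((1/10)w − 1/2)(10w + 70) + (0)
Last nonzero remainder: 10w + 70. Dividing through by 10 gives the monic gcd w + 7.
Then lcm(f, g) = f·g / gcd(f, g); expanding and making the result monic gives the answer.

w^3 + 7w^2 − 25w − 175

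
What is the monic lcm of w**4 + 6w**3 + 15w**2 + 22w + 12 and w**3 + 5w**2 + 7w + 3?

w**5 + 7w**4 + 21w**3 + 37w**2 + 34w + 12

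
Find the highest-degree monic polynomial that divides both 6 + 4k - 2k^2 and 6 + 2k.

1

Apply the Euclidean algorithm:
  -2k^2 + 4k + 6 = (-k + 5)(2k + 6) + (-24)
  2k + 6 = (-(1/12)k - 1/4)(-24) + (0)
The last nonzero remainder is the constant -24, so the polynomials are coprime and gcd = 1.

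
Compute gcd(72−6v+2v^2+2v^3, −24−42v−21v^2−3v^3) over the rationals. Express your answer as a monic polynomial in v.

4+v

Euclidean algorithm in ℚ[v]:
  2v^3+2v^2−6v+72 = (−2/3)(−3v^3−21v^2−42v−24) + (−12v^2−34v+56)
  −3v^3−21v^2−42v−24 = ((1/4)v+25/24)(−12v^2−34v+56) + (−(247/12)v−247/3)
  −12v^2−34v+56 = ((144/247)v−168/247)(−(247/12)v−247/3) + (0)
Last nonzero remainder: −(247/12)v−247/3. Dividing through by −247/12 gives the monic gcd v+4.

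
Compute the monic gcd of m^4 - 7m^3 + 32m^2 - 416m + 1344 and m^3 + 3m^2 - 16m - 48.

m - 4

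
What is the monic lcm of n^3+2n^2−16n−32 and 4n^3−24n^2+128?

Apply the Euclidean algorithm:
  n^3+2n^2−16n−32 = (1/4)(4n^3−24n^2+128) + (8n^2−16n−64)
  4n^3−24n^2+128 = ((1/2)n−2)(8n^2−16n−64) + (0)
Last nonzero remainder: 8n^2−16n−64. Dividing through by 8 gives the monic gcd n^2−2n−8.
Then lcm(f, g) = f·g / gcd(f, g); expanding and making the result monic gives the answer.

n^4−2n^3−24n^2+32n+128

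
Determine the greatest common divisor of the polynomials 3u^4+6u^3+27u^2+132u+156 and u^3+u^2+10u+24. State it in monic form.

Euclidean algorithm in ℚ[u]:
  3u^4+6u^3+27u^2+132u+156 = (3u+3)(u^3+u^2+10u+24) + (−6u^2+30u+84)
  u^3+u^2+10u+24 = (−(1/6)u−1)(−6u^2+30u+84) + (54u+108)
  −6u^2+30u+84 = (−(1/9)u+7/9)(54u+108) + (0)
Last nonzero remainder: 54u+108. Dividing through by 54 gives the monic gcd u+2.

u+2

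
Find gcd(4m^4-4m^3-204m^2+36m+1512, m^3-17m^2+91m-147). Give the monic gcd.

Repeated division with remainder:
  4m^4-4m^3-204m^2+36m+1512 = (4m+64)(m^3-17m^2+91m-147) + (520m^2-5200m+10920)
  m^3-17m^2+91m-147 = ((1/520)m-7/520)(520m^2-5200m+10920) + (0)
Last nonzero remainder: 520m^2-5200m+10920. Dividing through by 520 gives the monic gcd m^2-10m+21.

m^2-10m+21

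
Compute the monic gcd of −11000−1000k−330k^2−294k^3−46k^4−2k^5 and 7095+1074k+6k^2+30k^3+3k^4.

Apply the Euclidean algorithm:
  −2k^5−46k^4−294k^3−330k^2−1000k−11000 = (−(2/3)k−26/3)(3k^4+30k^3+6k^2+1074k+7095) + (−30k^3+438k^2+13038k+50490)
  3k^4+30k^3+6k^2+1074k+7095 = (−(1/10)k−123/50)(−30k^3+438k^2+13038k+50490) + ((59682/25)k^2+(954912/25)k+656502/5)
  −30k^3+438k^2+13038k+50490 = (−(125/9947)k+3825/9947)((59682/25)k^2+(954912/25)k+656502/5) + (0)
Last nonzero remainder: (59682/25)k^2+(954912/25)k+656502/5. Dividing through by 59682/25 gives the monic gcd k^2+16k+55.

55+16k+k^2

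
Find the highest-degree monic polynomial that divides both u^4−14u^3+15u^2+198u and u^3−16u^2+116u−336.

u−6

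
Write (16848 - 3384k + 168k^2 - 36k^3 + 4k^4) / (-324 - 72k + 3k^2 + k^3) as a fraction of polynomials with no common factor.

(-1872 + 168k + 4k^3)/(36 + 12k + k^2)

Euclidean algorithm in ℚ[k]:
  4k^4 - 36k^3 + 168k^2 - 3384k + 16848 = (4k - 48)(k^3 + 3k^2 - 72k - 324) + (600k^2 - 5544k + 1296)
  k^3 + 3k^2 - 72k - 324 = ((1/600)k + 51/2500)(600k^2 - 5544k + 1296) + ((24336/625)k - 219024/625)
  600k^2 - 5544k + 1296 = ((15625/1014)k - 625/169)((24336/625)k - 219024/625) + (0)
Last nonzero remainder: (24336/625)k - 219024/625. Dividing through by 24336/625 gives the monic gcd k - 9.
Cancel k - 9 from numerator and denominator to get the reduced form.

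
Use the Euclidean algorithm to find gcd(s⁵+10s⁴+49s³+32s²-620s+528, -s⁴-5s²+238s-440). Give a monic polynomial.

Repeated division with remainder:
  s⁵+10s⁴+49s³+32s²-620s+528 = (-s-10)(-s⁴-5s²+238s-440) + (44s³+220s²+1320s-3872)
  -s⁴-5s²+238s-440 = (-(1/44)s+5/44)(44s³+220s²+1320s-3872) + (0)
Last nonzero remainder: 44s³+220s²+1320s-3872. Dividing through by 44 gives the monic gcd s³+5s²+30s-88.

s³+5s²+30s-88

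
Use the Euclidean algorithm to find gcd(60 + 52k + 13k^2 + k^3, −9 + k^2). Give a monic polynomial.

By polynomial division,
  k^3 + 13k^2 + 52k + 60 = (k + 13)(k^2 − 9) + (61k + 177)
  k^2 − 9 = ((1/61)k − 177/3721)(61k + 177) + (−2160/3721)
  61k + 177 = (−(226981/2160)k − 219539/720)(−2160/3721) + (0)
The last nonzero remainder is the constant −2160/3721, so the polynomials are coprime and gcd = 1.

1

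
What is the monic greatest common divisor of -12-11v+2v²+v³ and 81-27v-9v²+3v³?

-3+v

Repeated division with remainder:
  v³+2v²-11v-12 = (1/3)(3v³-9v²-27v+81) + (5v²-2v-39)
  3v³-9v²-27v+81 = ((3/5)v-39/25)(5v²-2v-39) + (-(168/25)v+504/25)
  5v²-2v-39 = (-(125/168)v-325/168)(-(168/25)v+504/25) + (0)
Last nonzero remainder: -(168/25)v+504/25. Dividing through by -168/25 gives the monic gcd v-3.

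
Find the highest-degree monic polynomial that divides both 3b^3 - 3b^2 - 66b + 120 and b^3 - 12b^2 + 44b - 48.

Euclidean algorithm in ℚ[b]:
  3b^3 - 3b^2 - 66b + 120 = (3)(b^3 - 12b^2 + 44b - 48) + (33b^2 - 198b + 264)
  b^3 - 12b^2 + 44b - 48 = ((1/33)b - 2/11)(33b^2 - 198b + 264) + (0)
Last nonzero remainder: 33b^2 - 198b + 264. Dividing through by 33 gives the monic gcd b^2 - 6b + 8.

b^2 - 6b + 8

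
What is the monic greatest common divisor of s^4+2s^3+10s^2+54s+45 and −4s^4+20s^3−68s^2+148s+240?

Euclidean algorithm in ℚ[s]:
  s^4+2s^3+10s^2+54s+45 = (−1/4)(−4s^4+20s^3−68s^2+148s+240) + (7s^3−7s^2+91s+105)
  −4s^4+20s^3−68s^2+148s+240 = (−(4/7)s+16/7)(7s^3−7s^2+91s+105) + (0)
Last nonzero remainder: 7s^3−7s^2+91s+105. Dividing through by 7 gives the monic gcd s^3−s^2+13s+15.

s^3−s^2+13s+15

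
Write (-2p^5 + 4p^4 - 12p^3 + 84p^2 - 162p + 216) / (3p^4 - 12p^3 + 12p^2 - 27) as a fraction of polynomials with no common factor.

(-2p^2 - 6p - 24)/(3p + 3)

Euclidean algorithm in ℚ[p]:
  -2p^5 + 4p^4 - 12p^3 + 84p^2 - 162p + 216 = (-(2/3)p - 4/3)(3p^4 - 12p^3 + 12p^2 - 27) + (-20p^3 + 100p^2 - 180p + 180)
  3p^4 - 12p^3 + 12p^2 - 27 = (-(3/20)p - 3/20)(-20p^3 + 100p^2 - 180p + 180) + (0)
Last nonzero remainder: -20p^3 + 100p^2 - 180p + 180. Dividing through by -20 gives the monic gcd p^3 - 5p^2 + 9p - 9.
Cancel p^3 - 5p^2 + 9p - 9 from numerator and denominator to get the reduced form.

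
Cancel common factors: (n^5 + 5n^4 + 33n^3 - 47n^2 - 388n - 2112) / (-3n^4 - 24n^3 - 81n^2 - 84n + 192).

(-n^3 - 17n + 132)/(3n^2 + 9n - 12)

Apply the Euclidean algorithm:
  n^5 + 5n^4 + 33n^3 - 47n^2 - 388n - 2112 = (-(1/3)n + 1)(-3n^4 - 24n^3 - 81n^2 - 84n + 192) + (30n^3 + 6n^2 - 240n - 2304)
  -3n^4 - 24n^3 - 81n^2 - 84n + 192 = (-(1/10)n - 39/50)(30n^3 + 6n^2 - 240n - 2304) + (-(2508/25)n^2 - (2508/5)n - 40128/25)
  30n^3 + 6n^2 - 240n - 2304 = (-(125/418)n + 300/209)(-(2508/25)n^2 - (2508/5)n - 40128/25) + (0)
Last nonzero remainder: -(2508/25)n^2 - (2508/5)n - 40128/25. Dividing through by -2508/25 gives the monic gcd n^2 + 5n + 16.
Cancel n^2 + 5n + 16 from numerator and denominator to get the reduced form.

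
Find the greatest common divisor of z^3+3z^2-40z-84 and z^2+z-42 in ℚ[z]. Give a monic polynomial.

z^2+z-42

Apply the Euclidean algorithm:
  z^3+3z^2-40z-84 = (z+2)(z^2+z-42) + (0)
The last nonzero remainder z^2+z-42 is already monic.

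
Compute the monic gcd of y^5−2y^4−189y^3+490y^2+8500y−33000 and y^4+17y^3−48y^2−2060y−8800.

y^3+9y^2−120y−1100

Euclidean algorithm in ℚ[y]:
  y^5−2y^4−189y^3+490y^2+8500y−33000 = (y−19)(y^4+17y^3−48y^2−2060y−8800) + (182y^3+1638y^2−21840y−200200)
  y^4+17y^3−48y^2−2060y−8800 = ((1/182)y+4/91)(182y^3+1638y^2−21840y−200200) + (0)
Last nonzero remainder: 182y^3+1638y^2−21840y−200200. Dividing through by 182 gives the monic gcd y^3+9y^2−120y−1100.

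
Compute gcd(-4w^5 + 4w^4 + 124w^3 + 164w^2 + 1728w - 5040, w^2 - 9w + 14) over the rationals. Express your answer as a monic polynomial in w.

w^2 - 9w + 14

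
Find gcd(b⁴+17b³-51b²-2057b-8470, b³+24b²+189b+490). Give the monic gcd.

b²+17b+70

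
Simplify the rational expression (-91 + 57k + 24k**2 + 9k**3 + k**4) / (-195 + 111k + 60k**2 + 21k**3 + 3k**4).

Repeated division with remainder:
  k**4 + 9k**3 + 24k**2 + 57k - 91 = (1/3)(3k**4 + 21k**3 + 60k**2 + 111k - 195) + (2k**3 + 4k**2 + 20k - 26)
  3k**4 + 21k**3 + 60k**2 + 111k - 195 = ((3/2)k + 15/2)(2k**3 + 4k**2 + 20k - 26) + (0)
Last nonzero remainder: 2k**3 + 4k**2 + 20k - 26. Dividing through by 2 gives the monic gcd k**3 + 2k**2 + 10k - 13.
Cancel k**3 + 2k**2 + 10k - 13 from numerator and denominator to get the reduced form.

(7 + k)/(15 + 3k)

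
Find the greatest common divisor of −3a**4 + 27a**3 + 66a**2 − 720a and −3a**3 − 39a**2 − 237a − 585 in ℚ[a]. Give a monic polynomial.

By polynomial division,
  −3a**4 + 27a**3 + 66a**2 − 720a = (a − 22)(−3a**3 − 39a**2 − 237a − 585) + (−555a**2 − 5349a − 12870)
  −3a**3 − 39a**2 − 237a − 585 = ((1/185)a + 622/34225)(−555a**2 − 5349a − 12870) + (−(2403297/34225)a − 2403297/6845)
  −555a**2 − 5349a − 12870 = ((6331625/801099)a + 752950/20541)(−(2403297/34225)a − 2403297/6845) + (0)
Last nonzero remainder: −(2403297/34225)a − 2403297/6845. Dividing through by −2403297/34225 gives the monic gcd a + 5.

a + 5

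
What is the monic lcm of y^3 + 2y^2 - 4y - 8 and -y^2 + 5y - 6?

y^4 - y^3 - 10y^2 + 4y + 24

Apply the Euclidean algorithm:
  y^3 + 2y^2 - 4y - 8 = (-y - 7)(-y^2 + 5y - 6) + (25y - 50)
  -y^2 + 5y - 6 = (-(1/25)y + 3/25)(25y - 50) + (0)
Last nonzero remainder: 25y - 50. Dividing through by 25 gives the monic gcd y - 2.
Then lcm(f, g) = f·g / gcd(f, g); expanding and making the result monic gives the answer.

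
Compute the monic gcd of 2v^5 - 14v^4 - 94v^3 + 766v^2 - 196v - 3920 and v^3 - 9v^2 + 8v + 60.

Repeated division with remainder:
  2v^5 - 14v^4 - 94v^3 + 766v^2 - 196v - 3920 = (2v^2 + 4v - 74)(v^3 - 9v^2 + 8v + 60) + (-52v^2 + 156v + 520)
  v^3 - 9v^2 + 8v + 60 = (-(1/52)v + 3/26)(-52v^2 + 156v + 520) + (0)
Last nonzero remainder: -52v^2 + 156v + 520. Dividing through by -52 gives the monic gcd v^2 - 3v - 10.

v^2 - 3v - 10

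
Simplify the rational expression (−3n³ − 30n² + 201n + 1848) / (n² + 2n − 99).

(−3n² + 3n + 168)/(n − 9)

Euclidean algorithm in ℚ[n]:
  −3n³ − 30n² + 201n + 1848 = (−3n − 24)(n² + 2n − 99) + (−48n − 528)
  n² + 2n − 99 = (−(1/48)n + 3/16)(−48n − 528) + (0)
Last nonzero remainder: −48n − 528. Dividing through by −48 gives the monic gcd n + 11.
Cancel n + 11 from numerator and denominator to get the reduced form.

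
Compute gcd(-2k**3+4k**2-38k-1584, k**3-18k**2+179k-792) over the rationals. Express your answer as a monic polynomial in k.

k**2-10k+99

Repeated division with remainder:
  -2k**3+4k**2-38k-1584 = (-2)(k**3-18k**2+179k-792) + (-32k**2+320k-3168)
  k**3-18k**2+179k-792 = (-(1/32)k+1/4)(-32k**2+320k-3168) + (0)
Last nonzero remainder: -32k**2+320k-3168. Dividing through by -32 gives the monic gcd k**2-10k+99.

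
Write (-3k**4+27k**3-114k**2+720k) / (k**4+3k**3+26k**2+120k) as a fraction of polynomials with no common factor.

Apply the Euclidean algorithm:
  -3k**4+27k**3-114k**2+720k = (-3)(k**4+3k**3+26k**2+120k) + (36k**3-36k**2+1080k)
  k**4+3k**3+26k**2+120k = ((1/36)k+1/9)(36k**3-36k**2+1080k) + (0)
Last nonzero remainder: 36k**3-36k**2+1080k. Dividing through by 36 gives the monic gcd k**3-k**2+30k.
Cancel k**3-k**2+30k from numerator and denominator to get the reduced form.

(-3k+24)/(k+4)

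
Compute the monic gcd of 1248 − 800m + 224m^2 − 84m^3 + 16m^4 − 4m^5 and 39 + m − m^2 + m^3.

13 − 4m + m^2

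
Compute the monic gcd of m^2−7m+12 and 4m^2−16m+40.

1

Apply the Euclidean algorithm:
  m^2−7m+12 = (1/4)(4m^2−16m+40) + (−3m+2)
  4m^2−16m+40 = (−(4/3)m+40/9)(−3m+2) + (280/9)
  −3m+2 = (−(27/280)m+9/140)(280/9) + (0)
The last nonzero remainder is the constant 280/9, so the polynomials are coprime and gcd = 1.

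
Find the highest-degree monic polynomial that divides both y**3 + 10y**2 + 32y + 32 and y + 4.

y + 4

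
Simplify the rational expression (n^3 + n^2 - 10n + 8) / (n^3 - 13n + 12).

Euclidean algorithm in ℚ[n]:
  n^3 + n^2 - 10n + 8 = (n^3 - 13n + 12) + (n^2 + 3n - 4)
  n^3 - 13n + 12 = (n - 3)(n^2 + 3n - 4) + (0)
The last nonzero remainder n^2 + 3n - 4 is already monic.
Cancel n^2 + 3n - 4 from numerator and denominator to get the reduced form.

(n - 2)/(n - 3)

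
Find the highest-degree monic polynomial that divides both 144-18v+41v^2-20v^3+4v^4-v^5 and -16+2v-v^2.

16-2v+v^2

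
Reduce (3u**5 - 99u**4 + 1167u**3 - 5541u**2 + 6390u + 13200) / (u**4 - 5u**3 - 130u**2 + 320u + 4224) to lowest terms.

Repeated division with remainder:
  3u**5 - 99u**4 + 1167u**3 - 5541u**2 + 6390u + 13200 = (3u - 84)(u**4 - 5u**3 - 130u**2 + 320u + 4224) + (1137u**3 - 17421u**2 + 20598u + 368016)
  u**4 - 5u**3 - 130u**2 + 320u + 4224 = ((1/1137)u + 1304/143641)(1137u**3 - 17421u**2 + 20598u + 368016) + ((1441440/143641)u**2 - (27387360/143641)u + 126846720/143641)
  1137u**3 - 17421u**2 + 20598u + 368016 = ((54439939/480480)u + 100117777/240240)((1441440/143641)u**2 - (27387360/143641)u + 126846720/143641) + (0)
Last nonzero remainder: (1441440/143641)u**2 - (27387360/143641)u + 126846720/143641. Dividing through by 1441440/143641 gives the monic gcd u**2 - 19u + 88.
Cancel u**2 - 19u + 88 from numerator and denominator to get the reduced form.

(3u**3 - 42u**2 + 105u + 150)/(u**2 + 14u + 48)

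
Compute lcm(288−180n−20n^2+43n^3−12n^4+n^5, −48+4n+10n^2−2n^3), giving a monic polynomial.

By polynomial division,
  n^5−12n^4+43n^3−20n^2−180n+288 = (−(1/2)n^2+(7/2)n−5)(−2n^3+10n^2+4n−48) + (−8n^2+8n+48)
  −2n^3+10n^2+4n−48 = ((1/4)n−1)(−8n^2+8n+48) + (0)
Last nonzero remainder: −8n^2+8n+48. Dividing through by −8 gives the monic gcd n^2−n−6.
Then lcm(f, g) = f·g / gcd(f, g); expanding and making the result monic gives the answer.

−1152+1008n−100n^2−192n^3+91n^4−16n^5+n^6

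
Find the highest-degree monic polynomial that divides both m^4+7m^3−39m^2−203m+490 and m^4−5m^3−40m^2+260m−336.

m^2+5m−14

Euclidean algorithm in ℚ[m]:
  m^4+7m^3−39m^2−203m+490 = (m^4−5m^3−40m^2+260m−336) + (12m^3+m^2−463m+826)
  m^4−5m^3−40m^2+260m−336 = ((1/12)m−61/144)(12m^3+m^2−463m+826) + (−(143/144)m^2−(715/144)m+1001/72)
  12m^3+m^2−463m+826 = (−(1728/143)m+8496/143)(−(143/144)m^2−(715/144)m+1001/72) + (0)
Last nonzero remainder: −(143/144)m^2−(715/144)m+1001/72. Dividing through by −143/144 gives the monic gcd m^2+5m−14.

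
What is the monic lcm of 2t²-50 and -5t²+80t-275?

t³-11t²-25t+275

Apply the Euclidean algorithm:
  2t²-50 = (-2/5)(-5t²+80t-275) + (32t-160)
  -5t²+80t-275 = (-(5/32)t+55/32)(32t-160) + (0)
Last nonzero remainder: 32t-160. Dividing through by 32 gives the monic gcd t-5.
Then lcm(f, g) = f·g / gcd(f, g); expanding and making the result monic gives the answer.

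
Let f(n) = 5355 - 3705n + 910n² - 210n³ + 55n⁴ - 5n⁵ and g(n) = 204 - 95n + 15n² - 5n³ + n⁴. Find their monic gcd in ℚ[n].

Apply the Euclidean algorithm:
  -5n⁵ + 55n⁴ - 210n³ + 910n² - 3705n + 5355 = (-5n + 30)(n⁴ - 5n³ + 15n² - 95n + 204) + (15n³ - 15n² + 165n - 765)
  n⁴ - 5n³ + 15n² - 95n + 204 = ((1/15)n - 4/15)(15n³ - 15n² + 165n - 765) + (0)
Last nonzero remainder: 15n³ - 15n² + 165n - 765. Dividing through by 15 gives the monic gcd n³ - n² + 11n - 51.

-51 + 11n - n² + n³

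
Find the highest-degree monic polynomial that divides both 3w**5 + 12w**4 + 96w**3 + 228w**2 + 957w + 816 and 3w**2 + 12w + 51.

w**2 + 4w + 17

By polynomial division,
  3w**5 + 12w**4 + 96w**3 + 228w**2 + 957w + 816 = (w**3 + 15w + 16)(3w**2 + 12w + 51) + (0)
Last nonzero remainder: 3w**2 + 12w + 51. Dividing through by 3 gives the monic gcd w**2 + 4w + 17.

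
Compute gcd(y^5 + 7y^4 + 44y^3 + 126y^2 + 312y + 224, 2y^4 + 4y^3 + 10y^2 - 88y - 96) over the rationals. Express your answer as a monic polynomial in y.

y^3 + 5y^2 + 20y + 16

By polynomial division,
  y^5 + 7y^4 + 44y^3 + 126y^2 + 312y + 224 = ((1/2)y + 5/2)(2y^4 + 4y^3 + 10y^2 - 88y - 96) + (29y^3 + 145y^2 + 580y + 464)
  2y^4 + 4y^3 + 10y^2 - 88y - 96 = ((2/29)y - 6/29)(29y^3 + 145y^2 + 580y + 464) + (0)
Last nonzero remainder: 29y^3 + 145y^2 + 580y + 464. Dividing through by 29 gives the monic gcd y^3 + 5y^2 + 20y + 16.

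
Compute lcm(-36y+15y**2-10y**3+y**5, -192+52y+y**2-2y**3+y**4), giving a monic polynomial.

-576y+348y**2-241y**3+45y**4+6y**5-3y**6+y**7

Euclidean algorithm in ℚ[y]:
  y**5-10y**3+15y**2-36y = (y+2)(y**4-2y**3+y**2+52y-192) + (-7y**3-39y**2+52y+384)
  y**4-2y**3+y**2+52y-192 = (-(1/7)y+53/49)(-7y**3-39y**2+52y+384) + ((2480/49)y**2+(2480/49)y-29760/49)
  -7y**3-39y**2+52y+384 = (-(343/2480)y-98/155)((2480/49)y**2+(2480/49)y-29760/49) + (0)
Last nonzero remainder: (2480/49)y**2+(2480/49)y-29760/49. Dividing through by 2480/49 gives the monic gcd y**2+y-12.
Then lcm(f, g) = f·g / gcd(f, g); expanding and making the result monic gives the answer.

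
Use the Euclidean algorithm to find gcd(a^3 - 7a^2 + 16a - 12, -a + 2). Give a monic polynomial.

By polynomial division,
  a^3 - 7a^2 + 16a - 12 = (-a^2 + 5a - 6)(-a + 2) + (0)
Last nonzero remainder: -a + 2. Dividing through by -1 gives the monic gcd a - 2.

a - 2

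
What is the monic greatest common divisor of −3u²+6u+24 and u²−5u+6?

Repeated division with remainder:
  −3u²+6u+24 = (−3)(u²−5u+6) + (−9u+42)
  u²−5u+6 = (−(1/9)u+1/27)(−9u+42) + (40/9)
  −9u+42 = (−(81/40)u+189/20)(40/9) + (0)
The last nonzero remainder is the constant 40/9, so the polynomials are coprime and gcd = 1.

1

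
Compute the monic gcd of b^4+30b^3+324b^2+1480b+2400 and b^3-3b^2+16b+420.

b+6

Apply the Euclidean algorithm:
  b^4+30b^3+324b^2+1480b+2400 = (b+33)(b^3-3b^2+16b+420) + (407b^2+532b-11460)
  b^3-3b^2+16b+420 = ((1/407)b-1753/165649)(407b^2+532b-11460) + ((8247200/165649)b+49483200/165649)
  407b^2+532b-11460 = ((67419143/8247200)b-31638959/824720)((8247200/165649)b+49483200/165649) + (0)
Last nonzero remainder: (8247200/165649)b+49483200/165649. Dividing through by 8247200/165649 gives the monic gcd b+6.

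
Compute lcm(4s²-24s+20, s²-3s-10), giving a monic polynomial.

Repeated division with remainder:
  4s²-24s+20 = (4)(s²-3s-10) + (-12s+60)
  s²-3s-10 = (-(1/12)s-1/6)(-12s+60) + (0)
Last nonzero remainder: -12s+60. Dividing through by -12 gives the monic gcd s-5.
Then lcm(f, g) = f·g / gcd(f, g); expanding and making the result monic gives the answer.

s³-4s²-7s+10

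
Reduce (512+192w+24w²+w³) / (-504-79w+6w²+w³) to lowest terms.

Euclidean algorithm in ℚ[w]:
  w³+24w²+192w+512 = (w³+6w²-79w-504) + (18w²+271w+1016)
  w³+6w²-79w-504 = ((1/18)w-163/324)(18w²+271w+1016) + ((289/324)w+578/81)
  18w²+271w+1016 = ((5832/289)w+41148/289)((289/324)w+578/81) + (0)
Last nonzero remainder: (289/324)w+578/81. Dividing through by 289/324 gives the monic gcd w+8.
Cancel w+8 from numerator and denominator to get the reduced form.

(64+16w+w²)/(-63-2w+w²)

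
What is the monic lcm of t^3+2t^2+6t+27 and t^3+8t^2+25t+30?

t^5+7t^4+26t^3+77t^2+195t+270

Apply the Euclidean algorithm:
  t^3+2t^2+6t+27 = (t^3+8t^2+25t+30) + (-6t^2-19t-3)
  t^3+8t^2+25t+30 = (-(1/6)t-29/36)(-6t^2-19t-3) + ((331/36)t+331/12)
  -6t^2-19t-3 = (-(216/331)t-36/331)((331/36)t+331/12) + (0)
Last nonzero remainder: (331/36)t+331/12. Dividing through by 331/36 gives the monic gcd t+3.
Then lcm(f, g) = f·g / gcd(f, g); expanding and making the result monic gives the answer.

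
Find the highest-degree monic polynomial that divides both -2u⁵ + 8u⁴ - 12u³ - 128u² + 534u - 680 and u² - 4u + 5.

u² - 4u + 5

Apply the Euclidean algorithm:
  -2u⁵ + 8u⁴ - 12u³ - 128u² + 534u - 680 = (-2u³ - 2u - 136)(u² - 4u + 5) + (0)
The last nonzero remainder u² - 4u + 5 is already monic.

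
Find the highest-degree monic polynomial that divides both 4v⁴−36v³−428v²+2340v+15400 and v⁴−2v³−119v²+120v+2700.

v²−5v−50

Apply the Euclidean algorithm:
  4v⁴−36v³−428v²+2340v+15400 = (4)(v⁴−2v³−119v²+120v+2700) + (−28v³+48v²+1860v+4600)
  v⁴−2v³−119v²+120v+2700 = (−(1/28)v+1/98)(−28v³+48v²+1860v+4600) + (−(2600/49)v²+(13000/49)v+130000/49)
  −28v³+48v²+1860v+4600 = ((343/650)v+1127/650)(−(2600/49)v²+(13000/49)v+130000/49) + (0)
Last nonzero remainder: −(2600/49)v²+(13000/49)v+130000/49. Dividing through by −2600/49 gives the monic gcd v²−5v−50.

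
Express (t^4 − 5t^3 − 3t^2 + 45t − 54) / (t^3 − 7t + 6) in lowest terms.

(t^2 − 6t + 9)/(t − 1)

Euclidean algorithm in ℚ[t]:
  t^4 − 5t^3 − 3t^2 + 45t − 54 = (t − 5)(t^3 − 7t + 6) + (4t^2 + 4t − 24)
  t^3 − 7t + 6 = ((1/4)t − 1/4)(4t^2 + 4t − 24) + (0)
Last nonzero remainder: 4t^2 + 4t − 24. Dividing through by 4 gives the monic gcd t^2 + t − 6.
Cancel t^2 + t − 6 from numerator and denominator to get the reduced form.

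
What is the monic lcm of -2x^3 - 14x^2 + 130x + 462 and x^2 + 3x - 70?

Repeated division with remainder:
  -2x^3 - 14x^2 + 130x + 462 = (-2x - 8)(x^2 + 3x - 70) + (14x - 98)
  x^2 + 3x - 70 = ((1/14)x + 5/7)(14x - 98) + (0)
Last nonzero remainder: 14x - 98. Dividing through by 14 gives the monic gcd x - 7.
Then lcm(f, g) = f·g / gcd(f, g); expanding and making the result monic gives the answer.

x^4 + 17x^3 + 5x^2 - 881x - 2310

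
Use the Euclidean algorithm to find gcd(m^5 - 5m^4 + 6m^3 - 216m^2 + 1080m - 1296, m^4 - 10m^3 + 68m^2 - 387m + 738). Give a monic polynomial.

m^2 - 9m + 18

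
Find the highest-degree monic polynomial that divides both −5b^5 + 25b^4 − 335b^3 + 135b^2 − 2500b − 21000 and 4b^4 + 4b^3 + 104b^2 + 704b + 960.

b^3 − b^2 + 28b + 120

Apply the Euclidean algorithm:
  −5b^5 + 25b^4 − 335b^3 + 135b^2 − 2500b − 21000 = (−(5/4)b + 15/2)(4b^4 + 4b^3 + 104b^2 + 704b + 960) + (−235b^3 + 235b^2 − 6580b − 28200)
  4b^4 + 4b^3 + 104b^2 + 704b + 960 = (−(4/235)b − 8/235)(−235b^3 + 235b^2 − 6580b − 28200) + (0)
Last nonzero remainder: −235b^3 + 235b^2 − 6580b − 28200. Dividing through by −235 gives the monic gcd b^3 − b^2 + 28b + 120.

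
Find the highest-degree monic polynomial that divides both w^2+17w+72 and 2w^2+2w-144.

w+9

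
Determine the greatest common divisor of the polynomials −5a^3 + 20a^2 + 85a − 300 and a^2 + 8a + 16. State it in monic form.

a + 4

Euclidean algorithm in ℚ[a]:
  −5a^3 + 20a^2 + 85a − 300 = (−5a + 60)(a^2 + 8a + 16) + (−315a − 1260)
  a^2 + 8a + 16 = (−(1/315)a − 4/315)(−315a − 1260) + (0)
Last nonzero remainder: −315a − 1260. Dividing through by −315 gives the monic gcd a + 4.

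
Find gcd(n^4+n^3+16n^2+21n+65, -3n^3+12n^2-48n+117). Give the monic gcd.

n^2-n+13

Repeated division with remainder:
  n^4+n^3+16n^2+21n+65 = (-(1/3)n-5/3)(-3n^3+12n^2-48n+117) + (20n^2-20n+260)
  -3n^3+12n^2-48n+117 = (-(3/20)n+9/20)(20n^2-20n+260) + (0)
Last nonzero remainder: 20n^2-20n+260. Dividing through by 20 gives the monic gcd n^2-n+13.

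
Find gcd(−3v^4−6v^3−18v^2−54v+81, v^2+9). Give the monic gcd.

v^2+9

Euclidean algorithm in ℚ[v]:
  −3v^4−6v^3−18v^2−54v+81 = (−3v^2−6v+9)(v^2+9) + (0)
The last nonzero remainder v^2+9 is already monic.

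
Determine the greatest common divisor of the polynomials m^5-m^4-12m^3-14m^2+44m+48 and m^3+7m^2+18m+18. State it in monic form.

m^2+4m+6

Apply the Euclidean algorithm:
  m^5-m^4-12m^3-14m^2+44m+48 = (m^2-8m+26)(m^3+7m^2+18m+18) + (-70m^2-280m-420)
  m^3+7m^2+18m+18 = (-(1/70)m-3/70)(-70m^2-280m-420) + (0)
Last nonzero remainder: -70m^2-280m-420. Dividing through by -70 gives the monic gcd m^2+4m+6.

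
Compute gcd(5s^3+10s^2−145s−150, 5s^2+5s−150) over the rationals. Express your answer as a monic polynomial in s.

s^2+s−30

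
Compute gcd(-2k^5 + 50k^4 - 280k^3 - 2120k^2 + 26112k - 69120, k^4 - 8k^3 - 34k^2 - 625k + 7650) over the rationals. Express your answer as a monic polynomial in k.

Euclidean algorithm in ℚ[k]:
  -2k^5 + 50k^4 - 280k^3 - 2120k^2 + 26112k - 69120 = (-2k + 34)(k^4 - 8k^3 - 34k^2 - 625k + 7650) + (-76k^3 - 2214k^2 + 62662k - 329220)
  k^4 - 8k^3 - 34k^2 - 625k + 7650 = (-(1/76)k + 1411/2888)(-76k^3 - 2214k^2 + 62662k - 329220) + ((2703459/1444)k^2 - (2703459/76)k + 121655655/722)
  -76k^3 - 2214k^2 + 62662k - 329220 = (-(109744/2703459)k - 5282152/2703459)((2703459/1444)k^2 - (2703459/76)k + 121655655/722) + (0)
Last nonzero remainder: (2703459/1444)k^2 - (2703459/76)k + 121655655/722. Dividing through by 2703459/1444 gives the monic gcd k^2 - 19k + 90.

k^2 - 19k + 90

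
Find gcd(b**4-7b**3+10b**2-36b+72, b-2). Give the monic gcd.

Repeated division with remainder:
  b**4-7b**3+10b**2-36b+72 = (b**3-5b**2-36)(b-2) + (0)
The last nonzero remainder b-2 is already monic.

b-2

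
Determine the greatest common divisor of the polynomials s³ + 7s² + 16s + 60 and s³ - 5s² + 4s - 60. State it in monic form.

Repeated division with remainder:
  s³ + 7s² + 16s + 60 = (s³ - 5s² + 4s - 60) + (12s² + 12s + 120)
  s³ - 5s² + 4s - 60 = ((1/12)s - 1/2)(12s² + 12s + 120) + (0)
Last nonzero remainder: 12s² + 12s + 120. Dividing through by 12 gives the monic gcd s² + s + 10.

s² + s + 10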